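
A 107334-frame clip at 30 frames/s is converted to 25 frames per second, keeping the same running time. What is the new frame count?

Target frames = source frames × (target rate / source rate) = 107334 × (25)/(30) = 107334 × 5/6 = 89445.

89445 frames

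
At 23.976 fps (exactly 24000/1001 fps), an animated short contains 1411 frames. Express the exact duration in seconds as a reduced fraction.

Running time = 1411 ÷ (24000/1001) = 1411 × 1001/24000 = 1412411/24000 s.

1412411/24000 seconds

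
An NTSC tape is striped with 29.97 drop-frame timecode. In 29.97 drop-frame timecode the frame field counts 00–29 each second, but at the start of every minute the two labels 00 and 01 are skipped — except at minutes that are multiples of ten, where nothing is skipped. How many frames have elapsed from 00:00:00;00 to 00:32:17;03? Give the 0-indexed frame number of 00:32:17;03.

58055

Complete 10-minute blocks: 3, each 17982 frames → 53946.
Remaining 2 whole minutes in the current block: 1800 + 1 × 1798 = 3598 frames.
Within the current minute: 17 × 30 + 3 − 2 = 511 (labels ;00/;01 skipped at this minute). Total = 53946 + 3598 + 511 = 58055.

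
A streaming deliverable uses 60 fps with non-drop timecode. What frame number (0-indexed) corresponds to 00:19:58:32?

Total seconds to the label: (0 × 3600 + 19 × 60 + 58) = 1198.
Frame index = 1198 × 60 + 32 = 71912.

frame 71912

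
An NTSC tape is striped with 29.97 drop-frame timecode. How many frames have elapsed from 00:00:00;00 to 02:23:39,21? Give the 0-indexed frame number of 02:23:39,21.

258333

As if non-drop at 30 labels/s: (2 × 3600 + 23 × 60 + 39) × 30 + 21 = 258591.
Minute boundaries passed: 143; those not divisible by 10: 143 − 14 = 129; dropped labels = 2 × 129 = 258.
Actual frame index = 258591 − 258 = 258333.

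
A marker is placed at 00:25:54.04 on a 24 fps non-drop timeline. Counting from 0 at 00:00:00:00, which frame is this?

Total seconds to the label: (0 × 3600 + 25 × 60 + 54) = 1554.
Frame index = 1554 × 24 + 4 = 37300.

37300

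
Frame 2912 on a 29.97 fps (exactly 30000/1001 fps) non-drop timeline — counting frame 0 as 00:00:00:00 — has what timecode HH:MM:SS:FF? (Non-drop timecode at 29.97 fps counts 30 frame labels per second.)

00:01:37:02

2912 ÷ 30 = 97 full seconds, remainder 2 frames.
97 s = 0 h 1 min 37 s.
Timecode: 00:01:37:02.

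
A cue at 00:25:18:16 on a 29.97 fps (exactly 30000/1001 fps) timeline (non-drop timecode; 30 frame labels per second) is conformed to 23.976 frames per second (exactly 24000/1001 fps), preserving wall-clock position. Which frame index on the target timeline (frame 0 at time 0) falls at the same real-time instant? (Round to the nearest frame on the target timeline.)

frame 36445

Source frame index: (0×3600 + 25×60 + 18) × 30 + 16 = 45556.
Real time: 45556 / (30000/1001) = 11400389/7500 s.
Target frame: (11400389/7500) × (24000/1001) = 182224/5 ≈ 36444.800 → 36445.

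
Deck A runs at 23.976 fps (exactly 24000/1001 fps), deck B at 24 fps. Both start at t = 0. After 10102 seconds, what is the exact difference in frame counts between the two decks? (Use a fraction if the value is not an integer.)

242448/1001 frames

A emits 24000/1001 × 10102 = 242448000/1001 frames; B emits 24 × 10102 = 242448.
Difference = 242448/1001 frames (≈ 242.2058); B is ahead of A.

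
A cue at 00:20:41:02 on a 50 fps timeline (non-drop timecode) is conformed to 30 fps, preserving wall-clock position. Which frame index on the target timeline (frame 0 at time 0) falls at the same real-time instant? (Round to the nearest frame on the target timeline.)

frame 37231

Source frame index: (0×3600 + 20×60 + 41) × 50 + 2 = 62052.
Real time: 62052 / (50) = 31026/25 s.
Target frame: (31026/25) × (30) = 186156/5 ≈ 37231.200 → 37231.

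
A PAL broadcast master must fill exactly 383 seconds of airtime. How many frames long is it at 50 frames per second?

19150 frames

Frames = 383 × 50 = 19150.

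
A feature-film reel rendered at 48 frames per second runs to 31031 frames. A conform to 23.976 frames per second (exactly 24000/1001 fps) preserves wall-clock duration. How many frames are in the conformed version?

15500 frames

Target frames = source frames × (target rate / source rate) = 31031 × (24000/1001)/(48) = 31031 × 500/1001 = 15500.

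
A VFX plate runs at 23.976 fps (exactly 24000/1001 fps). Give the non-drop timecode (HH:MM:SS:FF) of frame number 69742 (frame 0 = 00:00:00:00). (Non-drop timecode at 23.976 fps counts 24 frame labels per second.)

00:48:25:22

69742 ÷ 24 = 2905 full seconds, remainder 22 frames.
2905 s = 0 h 48 min 25 s.
Timecode: 00:48:25:22.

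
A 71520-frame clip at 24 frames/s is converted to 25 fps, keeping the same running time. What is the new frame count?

Target frames = source frames × (target rate / source rate) = 71520 × (25)/(24) = 71520 × 25/24 = 74500.

74500 frames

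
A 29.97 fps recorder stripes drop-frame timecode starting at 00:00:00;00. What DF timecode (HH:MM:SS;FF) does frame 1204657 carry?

Each 10-minute DF block holds 10 × 60 × 30 − 9 × 2 = 17982 frames. 1204657 ÷ 17982 → 66 full blocks, remainder 17845.
Within the partial block the first minute is 1800 frames and each further minute 1798, so 9 further minute boundaries passed. Total skipped labels = 18 × 66 + 2 × 9 = 1206.
Non-drop label index = 1204657 + 1206 = 1205863; at 30 labels/s that is 11:09:55:13, i.e. DF 11:09:55;13.

11:09:55;13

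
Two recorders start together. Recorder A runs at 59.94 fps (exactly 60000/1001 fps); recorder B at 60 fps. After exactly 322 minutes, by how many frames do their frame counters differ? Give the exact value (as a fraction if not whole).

322 min = 19320 s.
A emits 60000/1001 × 19320 = 165600000/143 frames; B emits 60 × 19320 = 1159200.
Difference = 165600/143 frames (≈ 1158.0420); B is ahead of A.

165600/143 frames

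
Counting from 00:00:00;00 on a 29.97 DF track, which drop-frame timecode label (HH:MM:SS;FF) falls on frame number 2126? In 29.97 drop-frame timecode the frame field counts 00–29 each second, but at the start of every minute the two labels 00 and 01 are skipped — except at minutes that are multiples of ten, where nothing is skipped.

Each 10-minute DF block holds 10 × 60 × 30 − 9 × 2 = 17982 frames. 2126 ÷ 17982 → 0 full blocks, remainder 2126.
Within the partial block the first minute is 1800 frames and each further minute 1798, so 1 further minute boundary passed. Total skipped labels = 18 × 0 + 2 × 1 = 2.
Non-drop label index = 2126 + 2 = 2128; at 30 labels/s that is 00:01:10:28, i.e. DF 00:01:10;28.

00:01:10;28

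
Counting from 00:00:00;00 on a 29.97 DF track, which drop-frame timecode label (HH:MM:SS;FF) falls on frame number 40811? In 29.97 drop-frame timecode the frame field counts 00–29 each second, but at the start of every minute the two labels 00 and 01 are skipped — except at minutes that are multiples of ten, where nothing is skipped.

00:22:41;21

Ten DF minutes hold 17982 frames, so frame 40811 lies in block 2 (frames 35964–53945) with 4847 frames into that block.
The block's first minute is 1800 frames and the rest 1798 each; 4847 frames reaches minute 2, so 2 × 18 + 2 × 2 = 40 labels have been skipped so far.
Adding those back, label number 40811 + 40 = 40851 at 30 labels/s is 1361 s + 21 f = 0 h 22 min 41 s frame 21, i.e. 00:22:41;21.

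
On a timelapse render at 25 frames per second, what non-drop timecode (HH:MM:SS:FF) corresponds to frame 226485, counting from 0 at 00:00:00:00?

226485 ÷ 25 = 9059 full seconds, remainder 10 frames.
9059 s = 2 h 30 min 59 s.
Timecode: 02:30:59:10.

02:30:59:10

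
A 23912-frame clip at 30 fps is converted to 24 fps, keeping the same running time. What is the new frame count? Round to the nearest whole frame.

19130 frames

Frames at target rate = 23912 × (24) / (30) = 95648/5 ≈ 19129.600.
Nearest whole frame: 19130.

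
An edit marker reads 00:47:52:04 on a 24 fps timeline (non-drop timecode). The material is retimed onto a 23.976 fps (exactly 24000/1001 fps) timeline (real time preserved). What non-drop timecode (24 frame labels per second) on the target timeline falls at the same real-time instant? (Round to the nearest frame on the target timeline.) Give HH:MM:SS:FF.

Source frame index: (0×3600 + 47×60 + 52) × 24 + 4 = 68932.
Real time: 68932 / (24) = 17233/6 s.
Target frame: (17233/6) × (24000/1001) = 68932000/1001 ≈ 68863.137 → 68863.
At 24 labels/s: frame 68863 → 00:47:49:07.

00:47:49:07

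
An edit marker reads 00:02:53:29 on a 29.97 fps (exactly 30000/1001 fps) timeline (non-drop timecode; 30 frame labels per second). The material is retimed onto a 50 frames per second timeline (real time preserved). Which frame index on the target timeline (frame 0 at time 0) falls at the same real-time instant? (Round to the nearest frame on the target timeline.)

frame 8707

Source frame index: (0×3600 + 2×60 + 53) × 30 + 29 = 5219.
Real time: 5219 / (30000/1001) = 5224219/30000 s.
Target frame: (5224219/30000) × (50) = 5224219/600 ≈ 8707.032 → 8707.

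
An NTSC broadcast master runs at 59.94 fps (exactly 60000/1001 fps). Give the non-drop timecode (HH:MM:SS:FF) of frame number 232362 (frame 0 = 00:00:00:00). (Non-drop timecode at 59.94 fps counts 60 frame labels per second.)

232362 ÷ 60 = 3872 full seconds, remainder 42 frames.
3872 s = 1 h 4 min 32 s.
Timecode: 01:04:32:42.

01:04:32:42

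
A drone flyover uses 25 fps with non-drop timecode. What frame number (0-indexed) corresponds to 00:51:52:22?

frame 77822

Total seconds to the label: (0 × 3600 + 51 × 60 + 52) = 3112.
Frame index = 3112 × 25 + 22 = 77822.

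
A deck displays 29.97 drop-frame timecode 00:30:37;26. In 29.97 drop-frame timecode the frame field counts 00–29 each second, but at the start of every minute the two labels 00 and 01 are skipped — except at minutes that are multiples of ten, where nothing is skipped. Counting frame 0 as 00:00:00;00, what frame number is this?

As if non-drop at 30 labels/s: (0 × 3600 + 30 × 60 + 37) × 30 + 26 = 55136.
Minute boundaries passed: 30; those not divisible by 10: 30 − 3 = 27; dropped labels = 2 × 27 = 54.
Actual frame index = 55136 − 54 = 55082.

55082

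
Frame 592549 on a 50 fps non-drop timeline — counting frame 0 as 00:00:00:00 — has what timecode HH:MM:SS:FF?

592549 ÷ 50 = 11850 full seconds, remainder 49 frames.
11850 s = 3 h 17 min 30 s.
Timecode: 03:17:30:49.

03:17:30:49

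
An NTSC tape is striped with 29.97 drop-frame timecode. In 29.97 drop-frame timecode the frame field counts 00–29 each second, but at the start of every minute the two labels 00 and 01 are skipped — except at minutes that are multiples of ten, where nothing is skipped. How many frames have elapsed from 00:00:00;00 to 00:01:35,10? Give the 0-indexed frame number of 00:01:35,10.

2858

As if non-drop at 30 labels/s: (0 × 3600 + 1 × 60 + 35) × 30 + 10 = 2860.
Minute boundaries passed: 1; those not divisible by 10: 1 − 0 = 1; dropped labels = 2 × 1 = 2.
Actual frame index = 2860 − 2 = 2858.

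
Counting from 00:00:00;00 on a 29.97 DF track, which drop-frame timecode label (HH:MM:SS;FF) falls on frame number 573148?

05:18:44;02

Ten DF minutes hold 17982 frames, so frame 573148 lies in block 31 (frames 557442–575423) with 15706 frames into that block.
The block's first minute is 1800 frames and the rest 1798 each; 15706 frames reaches minute 8, so 31 × 18 + 8 × 2 = 574 labels have been skipped so far.
Adding those back, label number 573148 + 574 = 573722 at 30 labels/s is 19124 s + 2 f = 5 h 18 min 44 s frame 2, i.e. 05:18:44;02.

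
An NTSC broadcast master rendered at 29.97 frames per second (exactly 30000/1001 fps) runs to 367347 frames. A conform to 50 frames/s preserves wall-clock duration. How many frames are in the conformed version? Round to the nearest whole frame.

612857 frames

Frames at target rate = 367347 × (50) / (30000/1001) = 122571449/200 ≈ 612857.245.
Nearest whole frame: 612857.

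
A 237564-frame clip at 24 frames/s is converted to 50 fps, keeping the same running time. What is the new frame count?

Target frames = source frames × (target rate / source rate) = 237564 × (50)/(24) = 237564 × 25/12 = 494925.

494925 frames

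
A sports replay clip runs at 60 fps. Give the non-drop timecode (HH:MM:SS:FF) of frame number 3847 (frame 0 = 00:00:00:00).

3847 ÷ 60 = 64 full seconds, remainder 7 frames.
64 s = 0 h 1 min 4 s.
Timecode: 00:01:04:07.

00:01:04:07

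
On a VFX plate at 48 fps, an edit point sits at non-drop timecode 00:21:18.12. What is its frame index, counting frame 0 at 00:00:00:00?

Total seconds to the label: (0 × 3600 + 21 × 60 + 18) = 1278.
Frame index = 1278 × 48 + 12 = 61356.

frame 61356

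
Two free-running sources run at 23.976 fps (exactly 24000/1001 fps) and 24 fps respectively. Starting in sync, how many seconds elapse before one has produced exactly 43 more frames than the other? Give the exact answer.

43043/24 seconds

The gap grows by |24 − 24000/1001| = 24/1001 frames per second.
Time for a 43-frame gap: 43 ÷ (24/1001) = 43043/24 s.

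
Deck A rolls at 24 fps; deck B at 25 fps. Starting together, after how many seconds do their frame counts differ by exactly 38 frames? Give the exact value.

The gap grows by |25 − 24| = 1 frame per second.
Time for a 38-frame gap: 38 ÷ (1) = 38 s.

38 seconds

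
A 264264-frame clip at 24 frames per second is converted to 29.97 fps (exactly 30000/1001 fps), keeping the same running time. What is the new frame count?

Target frames = source frames × (target rate / source rate) = 264264 × (30000/1001)/(24) = 264264 × 1250/1001 = 330000.

330000 frames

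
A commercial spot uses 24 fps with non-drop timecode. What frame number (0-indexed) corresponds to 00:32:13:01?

frame 46393

Total seconds to the label: (0 × 3600 + 32 × 60 + 13) = 1933.
Frame index = 1933 × 24 + 1 = 46393.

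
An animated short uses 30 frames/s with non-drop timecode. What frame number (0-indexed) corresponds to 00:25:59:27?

Total seconds to the label: (0 × 3600 + 25 × 60 + 59) = 1559.
Frame index = 1559 × 30 + 27 = 46797.

frame 46797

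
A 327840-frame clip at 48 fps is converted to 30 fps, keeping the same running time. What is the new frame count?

Frames at target rate = 327840 × (30) / (48) = 204900.

204900 frames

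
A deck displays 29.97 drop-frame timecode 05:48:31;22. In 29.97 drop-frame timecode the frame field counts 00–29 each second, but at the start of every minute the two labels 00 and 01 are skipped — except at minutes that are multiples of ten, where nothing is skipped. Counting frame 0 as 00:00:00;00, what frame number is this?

As if non-drop at 30 labels/s: (5 × 3600 + 48 × 60 + 31) × 30 + 22 = 627352.
Minute boundaries passed: 348; those not divisible by 10: 348 − 34 = 314; dropped labels = 2 × 314 = 628.
Actual frame index = 627352 − 628 = 626724.

626724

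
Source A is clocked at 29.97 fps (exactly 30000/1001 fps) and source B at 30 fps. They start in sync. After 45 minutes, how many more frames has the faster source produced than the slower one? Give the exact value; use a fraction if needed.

45 min = 2700 s.
A emits 30000/1001 × 2700 = 81000000/1001 frames; B emits 30 × 2700 = 81000.
Difference = 81000/1001 frames (≈ 80.9191); B is ahead of A.

81000/1001 frames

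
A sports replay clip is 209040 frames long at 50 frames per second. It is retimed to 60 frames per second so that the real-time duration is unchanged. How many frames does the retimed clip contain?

250848 frames

Target frames = source frames × (target rate / source rate) = 209040 × (60)/(50) = 209040 × 6/5 = 250848.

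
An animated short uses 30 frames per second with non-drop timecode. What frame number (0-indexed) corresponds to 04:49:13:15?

Total seconds to the label: (4 × 3600 + 49 × 60 + 13) = 17353.
Frame index = 17353 × 30 + 15 = 520605.

frame 520605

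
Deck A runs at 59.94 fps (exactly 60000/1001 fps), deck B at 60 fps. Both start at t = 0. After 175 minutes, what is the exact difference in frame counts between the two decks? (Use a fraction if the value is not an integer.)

90000/143 frames

175 min = 10500 s.
A emits 60000/1001 × 10500 = 90000000/143 frames; B emits 60 × 10500 = 630000.
Difference = 90000/143 frames (≈ 629.3706); B is ahead of A.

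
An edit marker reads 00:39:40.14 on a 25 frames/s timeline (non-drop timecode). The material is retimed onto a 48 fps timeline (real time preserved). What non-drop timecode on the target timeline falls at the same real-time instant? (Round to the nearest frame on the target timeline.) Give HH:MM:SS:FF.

Source frame index: (0×3600 + 39×60 + 40) × 25 + 14 = 59514.
Real time: 59514 / (25) = 59514/25 s.
Target frame: (59514/25) × (48) = 2856672/25 ≈ 114266.880 → 114267.
At 48 labels/s: frame 114267 → 00:39:40:27.

00:39:40:27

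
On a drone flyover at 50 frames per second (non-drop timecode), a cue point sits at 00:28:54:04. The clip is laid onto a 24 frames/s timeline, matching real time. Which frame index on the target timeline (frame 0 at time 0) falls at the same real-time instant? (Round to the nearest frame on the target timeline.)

Source frame index: (0×3600 + 28×60 + 54) × 50 + 4 = 86704.
Real time: 86704 / (50) = 43352/25 s.
Target frame: (43352/25) × (24) = 1040448/25 ≈ 41617.920 → 41618.

frame 41618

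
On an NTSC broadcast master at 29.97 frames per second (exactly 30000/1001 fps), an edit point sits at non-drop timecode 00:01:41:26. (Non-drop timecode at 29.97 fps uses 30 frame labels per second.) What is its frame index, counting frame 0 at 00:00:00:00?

Total seconds to the label: (0 × 3600 + 1 × 60 + 41) = 101.
Frame index = 101 × 30 + 26 = 3056.

3056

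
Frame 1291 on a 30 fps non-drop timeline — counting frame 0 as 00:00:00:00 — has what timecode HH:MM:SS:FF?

00:00:43:01

1291 ÷ 30 = 43 full seconds, remainder 1 frame.
43 s = 0 h 0 min 43 s.
Timecode: 00:00:43:01.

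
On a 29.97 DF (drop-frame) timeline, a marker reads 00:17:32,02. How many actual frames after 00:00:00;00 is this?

As if non-drop at 30 labels/s: (0 × 3600 + 17 × 60 + 32) × 30 + 2 = 31562.
Minute boundaries passed: 17; those not divisible by 10: 17 − 1 = 16; dropped labels = 2 × 16 = 32.
Actual frame index = 31562 − 32 = 31530.

31530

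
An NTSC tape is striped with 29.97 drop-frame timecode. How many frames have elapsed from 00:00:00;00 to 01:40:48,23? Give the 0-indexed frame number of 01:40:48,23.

Complete 10-minute blocks: 10, each 17982 frames → 179820.
Remaining 0 whole minutes in the current block: 0 frames.
Within the current minute: 48 × 30 + 23 = 1463. Total = 179820 + 0 + 1463 = 181283.

181283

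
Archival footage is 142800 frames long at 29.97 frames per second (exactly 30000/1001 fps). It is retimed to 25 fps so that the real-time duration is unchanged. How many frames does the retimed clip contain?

Target frames = source frames × (target rate / source rate) = 142800 × (25)/(30000/1001) = 142800 × 1001/1200 = 119119.

119119 frames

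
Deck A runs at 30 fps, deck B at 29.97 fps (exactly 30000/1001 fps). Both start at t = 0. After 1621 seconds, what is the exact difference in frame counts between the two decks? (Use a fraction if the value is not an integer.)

48630/1001 frames

A emits 30 × 1621 = 48630 frames; B emits 30000/1001 × 1621 = 48630000/1001.
Difference = 48630/1001 frames (≈ 48.5814); B is behind A.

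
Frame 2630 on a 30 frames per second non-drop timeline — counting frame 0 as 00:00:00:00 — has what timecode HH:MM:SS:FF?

00:01:27:20

2630 ÷ 30 = 87 full seconds, remainder 20 frames.
87 s = 0 h 1 min 27 s.
Timecode: 00:01:27:20.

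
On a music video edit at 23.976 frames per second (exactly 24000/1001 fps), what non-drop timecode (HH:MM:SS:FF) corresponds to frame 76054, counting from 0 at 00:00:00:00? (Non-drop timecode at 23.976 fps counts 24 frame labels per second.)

00:52:48:22

76054 ÷ 24 = 3168 full seconds, remainder 22 frames.
3168 s = 0 h 52 min 48 s.
Timecode: 00:52:48:22.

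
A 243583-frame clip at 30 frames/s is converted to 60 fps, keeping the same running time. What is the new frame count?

Target frames = source frames × (target rate / source rate) = 243583 × (60)/(30) = 243583 × 2 = 487166.

487166 frames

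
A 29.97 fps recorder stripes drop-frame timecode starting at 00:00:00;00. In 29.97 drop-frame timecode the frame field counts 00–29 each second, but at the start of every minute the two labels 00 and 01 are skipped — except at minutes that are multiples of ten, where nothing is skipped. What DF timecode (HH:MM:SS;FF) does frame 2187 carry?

00:01:12;29

Each 10-minute DF block holds 10 × 60 × 30 − 9 × 2 = 17982 frames. 2187 ÷ 17982 → 0 full blocks, remainder 2187.
Within the partial block the first minute is 1800 frames and each further minute 1798, so 1 further minute boundary passed. Total skipped labels = 18 × 0 + 2 × 1 = 2.
Non-drop label index = 2187 + 2 = 2189; at 30 labels/s that is 00:01:12:29, i.e. DF 00:01:12;29.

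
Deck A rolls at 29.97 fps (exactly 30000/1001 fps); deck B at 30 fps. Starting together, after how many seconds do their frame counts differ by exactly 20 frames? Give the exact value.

The gap grows by |30 − 30000/1001| = 30/1001 frames per second.
Time for a 20-frame gap: 20 ÷ (30/1001) = 2002/3 s.

2002/3 seconds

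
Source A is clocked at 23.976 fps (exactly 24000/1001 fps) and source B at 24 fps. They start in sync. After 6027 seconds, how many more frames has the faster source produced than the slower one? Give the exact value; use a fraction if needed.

20664/143 frames

A emits 24000/1001 × 6027 = 20664000/143 frames; B emits 24 × 6027 = 144648.
Difference = 20664/143 frames (≈ 144.5035); B is ahead of A.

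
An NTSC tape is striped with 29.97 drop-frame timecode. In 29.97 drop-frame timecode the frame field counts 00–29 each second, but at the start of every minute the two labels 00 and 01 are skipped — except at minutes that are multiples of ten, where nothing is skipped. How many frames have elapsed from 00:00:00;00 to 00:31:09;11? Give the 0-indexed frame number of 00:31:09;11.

56025

Complete 10-minute blocks: 3, each 17982 frames → 53946.
Remaining 1 whole minute in the current block: 1800 + 0 × 1798 = 1800 frames.
Within the current minute: 9 × 30 + 11 − 2 = 279 (labels ;00/;01 skipped at this minute). Total = 53946 + 1800 + 279 = 56025.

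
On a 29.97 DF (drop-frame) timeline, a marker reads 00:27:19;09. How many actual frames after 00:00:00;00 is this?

49129

Complete 10-minute blocks: 2, each 17982 frames → 35964.
Remaining 7 whole minutes in the current block: 1800 + 6 × 1798 = 12588 frames.
Within the current minute: 19 × 30 + 9 − 2 = 577 (labels ;00/;01 skipped at this minute). Total = 35964 + 12588 + 577 = 49129.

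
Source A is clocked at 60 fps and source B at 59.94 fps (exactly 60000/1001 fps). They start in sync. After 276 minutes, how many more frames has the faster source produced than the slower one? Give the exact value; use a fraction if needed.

276 min = 16560 s.
A emits 60 × 16560 = 993600 frames; B emits 60000/1001 × 16560 = 993600000/1001.
Difference = 993600/1001 frames (≈ 992.6074); B is behind A.

993600/1001 frames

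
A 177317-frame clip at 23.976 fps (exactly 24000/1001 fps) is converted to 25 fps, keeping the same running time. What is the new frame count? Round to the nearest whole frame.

184890 frames

Frames at target rate = 177317 × (25) / (24000/1001) = 177494317/960 ≈ 184889.914.
Nearest whole frame: 184890.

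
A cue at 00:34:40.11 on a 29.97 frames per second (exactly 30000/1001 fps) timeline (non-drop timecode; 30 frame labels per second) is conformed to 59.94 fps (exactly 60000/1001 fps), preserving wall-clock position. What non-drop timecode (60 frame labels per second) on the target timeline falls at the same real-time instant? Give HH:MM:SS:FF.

00:34:40:22

Source frame index: (0×3600 + 34×60 + 40) × 30 + 11 = 62411.
Real time: 62411 / (30000/1001) = 62473411/30000 s.
Target frame: (62473411/30000) × (60000/1001) = 124822.
At 60 labels/s: frame 124822 → 00:34:40:22.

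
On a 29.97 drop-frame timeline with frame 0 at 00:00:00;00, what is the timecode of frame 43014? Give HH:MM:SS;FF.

00:23:55;06

Ten DF minutes hold 17982 frames, so frame 43014 lies in block 2 (frames 35964–53945) with 7050 frames into that block.
The block's first minute is 1800 frames and the rest 1798 each; 7050 frames reaches minute 3, so 2 × 18 + 3 × 2 = 42 labels have been skipped so far.
Adding those back, label number 43014 + 42 = 43056 at 30 labels/s is 1435 s + 6 f = 0 h 23 min 55 s frame 6, i.e. 00:23:55;06.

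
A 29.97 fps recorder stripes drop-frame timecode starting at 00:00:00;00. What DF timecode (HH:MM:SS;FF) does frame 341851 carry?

03:10:06;13

Each 10-minute DF block holds 10 × 60 × 30 − 9 × 2 = 17982 frames. 341851 ÷ 17982 → 19 full blocks, remainder 193.
Within the partial block the first minute is 1800 frames and each further minute 1798, so 0 further minute boundaries passed. Total skipped labels = 18 × 19 + 2 × 0 = 342.
Non-drop label index = 341851 + 342 = 342193; at 30 labels/s that is 03:10:06:13, i.e. DF 03:10:06;13.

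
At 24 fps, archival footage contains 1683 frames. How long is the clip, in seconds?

70.125 seconds

Running time = 1683 / (24) = 70.125 s.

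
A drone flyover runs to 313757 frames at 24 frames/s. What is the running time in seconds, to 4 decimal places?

13073.2083 seconds

Running time = 313757 × 1/24 = 313757/24 s ≈ 13073.2083 s.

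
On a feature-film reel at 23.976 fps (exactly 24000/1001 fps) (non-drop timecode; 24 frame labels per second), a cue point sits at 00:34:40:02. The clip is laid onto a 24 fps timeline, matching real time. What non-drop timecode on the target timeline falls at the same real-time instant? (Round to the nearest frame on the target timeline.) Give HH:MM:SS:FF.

Source frame index: (0×3600 + 34×60 + 40) × 24 + 2 = 49922.
Real time: 49922 / (24000/1001) = 24985961/12000 s.
Target frame: (24985961/12000) × (24) = 24985961/500 ≈ 49971.922 → 49972.
At 24 labels/s: frame 49972 → 00:34:42:04.

00:34:42:04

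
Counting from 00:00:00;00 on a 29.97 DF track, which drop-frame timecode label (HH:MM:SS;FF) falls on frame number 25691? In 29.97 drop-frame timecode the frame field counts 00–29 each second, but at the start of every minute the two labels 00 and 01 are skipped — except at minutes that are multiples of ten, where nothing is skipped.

00:14:17;07

Ten DF minutes hold 17982 frames, so frame 25691 lies in block 1 (frames 17982–35963) with 7709 frames into that block.
The block's first minute is 1800 frames and the rest 1798 each; 7709 frames reaches minute 4, so 1 × 18 + 4 × 2 = 26 labels have been skipped so far.
Adding those back, label number 25691 + 26 = 25717 at 30 labels/s is 857 s + 7 f = 0 h 14 min 17 s frame 7, i.e. 00:14:17;07.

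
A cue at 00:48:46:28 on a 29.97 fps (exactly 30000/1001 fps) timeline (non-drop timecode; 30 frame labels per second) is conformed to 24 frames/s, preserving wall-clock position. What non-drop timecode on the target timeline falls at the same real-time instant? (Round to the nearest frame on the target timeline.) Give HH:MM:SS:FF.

Source frame index: (0×3600 + 48×60 + 46) × 30 + 28 = 87808.
Real time: 87808 / (30000/1001) = 5493488/1875 s.
Target frame: (5493488/1875) × (24) = 43947904/625 ≈ 70316.646 → 70317.
At 24 labels/s: frame 70317 → 00:48:49:21.

00:48:49:21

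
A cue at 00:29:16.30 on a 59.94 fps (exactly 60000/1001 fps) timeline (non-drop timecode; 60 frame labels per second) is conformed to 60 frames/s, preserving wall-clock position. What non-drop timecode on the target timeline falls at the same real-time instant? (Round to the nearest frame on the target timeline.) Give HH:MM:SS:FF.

Source frame index: (0×3600 + 29×60 + 16) × 60 + 30 = 105390.
Real time: 105390 / (60000/1001) = 3516513/2000 s.
Target frame: (3516513/2000) × (60) = 10549539/100 ≈ 105495.390 → 105495.
At 60 labels/s: frame 105495 → 00:29:18:15.

00:29:18:15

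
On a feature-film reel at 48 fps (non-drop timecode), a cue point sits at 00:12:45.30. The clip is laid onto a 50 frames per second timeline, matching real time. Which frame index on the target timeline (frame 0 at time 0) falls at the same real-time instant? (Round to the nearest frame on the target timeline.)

frame 38281

Source frame index: (0×3600 + 12×60 + 45) × 48 + 30 = 36750.
Real time: 36750 / (48) = 6125/8 s.
Target frame: (6125/8) × (50) = 153125/4 ≈ 38281.250 → 38281.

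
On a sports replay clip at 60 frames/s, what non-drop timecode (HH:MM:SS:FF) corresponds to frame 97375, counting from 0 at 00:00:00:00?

97375 ÷ 60 = 1622 full seconds, remainder 55 frames.
1622 s = 0 h 27 min 2 s.
Timecode: 00:27:02:55.

00:27:02:55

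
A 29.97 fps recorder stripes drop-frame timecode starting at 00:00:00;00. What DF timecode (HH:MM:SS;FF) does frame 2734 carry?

Ten DF minutes hold 17982 frames, so frame 2734 lies in block 0 (frames 0–17981) with 2734 frames into that block.
The block's first minute is 1800 frames and the rest 1798 each; 2734 frames reaches minute 1, so 0 × 18 + 1 × 2 = 2 labels have been skipped so far.
Adding those back, label number 2734 + 2 = 2736 at 30 labels/s is 91 s + 6 f = 0 h 1 min 31 s frame 6, i.e. 00:01:31;06.

00:01:31;06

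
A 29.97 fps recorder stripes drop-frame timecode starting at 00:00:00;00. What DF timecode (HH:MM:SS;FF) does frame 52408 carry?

00:29:08;22

Each 10-minute DF block holds 10 × 60 × 30 − 9 × 2 = 17982 frames. 52408 ÷ 17982 → 2 full blocks, remainder 16444.
Within the partial block the first minute is 1800 frames and each further minute 1798, so 9 further minute boundaries passed. Total skipped labels = 18 × 2 + 2 × 9 = 54.
Non-drop label index = 52408 + 54 = 52462; at 30 labels/s that is 00:29:08:22, i.e. DF 00:29:08;22.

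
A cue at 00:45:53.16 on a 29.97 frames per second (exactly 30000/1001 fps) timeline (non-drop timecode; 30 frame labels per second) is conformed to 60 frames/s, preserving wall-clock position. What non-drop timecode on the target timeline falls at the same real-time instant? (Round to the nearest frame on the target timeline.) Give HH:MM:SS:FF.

Source frame index: (0×3600 + 45×60 + 53) × 30 + 16 = 82606.
Real time: 82606 / (30000/1001) = 41344303/15000 s.
Target frame: (41344303/15000) × (60) = 41344303/250 ≈ 165377.212 → 165377.
At 60 labels/s: frame 165377 → 00:45:56:17.

00:45:56:17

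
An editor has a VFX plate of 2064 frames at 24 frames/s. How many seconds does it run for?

Running time = 2064 / (24) = 86 s.

86 seconds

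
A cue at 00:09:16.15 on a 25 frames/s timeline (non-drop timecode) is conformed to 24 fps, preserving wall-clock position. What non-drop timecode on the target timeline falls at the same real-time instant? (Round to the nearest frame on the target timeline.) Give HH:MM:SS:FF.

Source frame index: (0×3600 + 9×60 + 16) × 25 + 15 = 13915.
Real time: 13915 / (25) = 2783/5 s.
Target frame: (2783/5) × (24) = 66792/5 ≈ 13358.400 → 13358.
At 24 labels/s: frame 13358 → 00:09:16:14.

00:09:16:14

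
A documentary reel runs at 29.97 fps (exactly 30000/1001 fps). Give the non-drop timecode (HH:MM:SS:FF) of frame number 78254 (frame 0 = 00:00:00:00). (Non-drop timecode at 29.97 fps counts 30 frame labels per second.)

00:43:28:14

78254 ÷ 30 = 2608 full seconds, remainder 14 frames.
2608 s = 0 h 43 min 28 s.
Timecode: 00:43:28:14.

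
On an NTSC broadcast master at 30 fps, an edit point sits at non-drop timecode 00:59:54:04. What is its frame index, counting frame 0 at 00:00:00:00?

107824

Total seconds to the label: (0 × 3600 + 59 × 60 + 54) = 3594.
Frame index = 3594 × 30 + 4 = 107824.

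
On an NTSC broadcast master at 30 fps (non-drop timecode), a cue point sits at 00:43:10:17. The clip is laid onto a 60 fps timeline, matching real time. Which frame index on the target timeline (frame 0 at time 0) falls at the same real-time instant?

frame 155434

Source frame index: (0×3600 + 43×60 + 10) × 30 + 17 = 77717.
Real time: 77717 / (30) = 77717/30 s.
Target frame: (77717/30) × (60) = 155434.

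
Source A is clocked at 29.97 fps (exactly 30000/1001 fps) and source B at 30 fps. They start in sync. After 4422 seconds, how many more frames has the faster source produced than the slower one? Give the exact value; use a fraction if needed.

12060/91 frames

A emits 30000/1001 × 4422 = 12060000/91 frames; B emits 30 × 4422 = 132660.
Difference = 12060/91 frames (≈ 132.5275); B is ahead of A.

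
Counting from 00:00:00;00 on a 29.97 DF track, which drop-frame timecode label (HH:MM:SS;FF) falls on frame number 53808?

Each 10-minute DF block holds 10 × 60 × 30 − 9 × 2 = 17982 frames. 53808 ÷ 17982 → 2 full blocks, remainder 17844.
Within the partial block the first minute is 1800 frames and each further minute 1798, so 9 further minute boundaries passed. Total skipped labels = 18 × 2 + 2 × 9 = 54.
Non-drop label index = 53808 + 54 = 53862; at 30 labels/s that is 00:29:55:12, i.e. DF 00:29:55;12.

00:29:55;12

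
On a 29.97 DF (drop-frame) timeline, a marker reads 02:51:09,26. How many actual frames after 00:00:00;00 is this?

307788

As if non-drop at 30 labels/s: (2 × 3600 + 51 × 60 + 9) × 30 + 26 = 308096.
Minute boundaries passed: 171; those not divisible by 10: 171 − 17 = 154; dropped labels = 2 × 154 = 308.
Actual frame index = 308096 − 308 = 307788.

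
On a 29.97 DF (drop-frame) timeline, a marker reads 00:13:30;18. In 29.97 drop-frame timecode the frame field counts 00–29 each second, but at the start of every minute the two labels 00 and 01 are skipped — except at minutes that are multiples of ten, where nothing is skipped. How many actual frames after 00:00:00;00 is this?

24294

As if non-drop at 30 labels/s: (0 × 3600 + 13 × 60 + 30) × 30 + 18 = 24318.
Minute boundaries passed: 13; those not divisible by 10: 13 − 1 = 12; dropped labels = 2 × 12 = 24.
Actual frame index = 24318 − 24 = 24294.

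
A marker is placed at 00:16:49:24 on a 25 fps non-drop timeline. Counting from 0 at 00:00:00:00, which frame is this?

frame 25249

Total seconds to the label: (0 × 3600 + 16 × 60 + 49) = 1009.
Frame index = 1009 × 25 + 24 = 25249.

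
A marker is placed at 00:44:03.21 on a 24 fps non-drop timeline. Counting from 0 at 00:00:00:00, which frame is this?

Total seconds to the label: (0 × 3600 + 44 × 60 + 3) = 2643.
Frame index = 2643 × 24 + 21 = 63453.

frame 63453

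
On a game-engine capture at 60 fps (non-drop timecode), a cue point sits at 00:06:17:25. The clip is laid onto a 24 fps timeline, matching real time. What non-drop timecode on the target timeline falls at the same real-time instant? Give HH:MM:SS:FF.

Source frame index: (0×3600 + 6×60 + 17) × 60 + 25 = 22645.
Real time: 22645 / (60) = 4529/12 s.
Target frame: (4529/12) × (24) = 9058.
At 24 labels/s: frame 9058 → 00:06:17:10.

00:06:17:10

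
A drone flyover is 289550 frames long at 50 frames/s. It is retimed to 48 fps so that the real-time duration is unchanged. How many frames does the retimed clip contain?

Target frames = source frames × (target rate / source rate) = 289550 × (48)/(50) = 289550 × 24/25 = 277968.

277968 frames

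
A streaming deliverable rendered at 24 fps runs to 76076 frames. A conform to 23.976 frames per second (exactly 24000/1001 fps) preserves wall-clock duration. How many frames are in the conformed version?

Target frames = source frames × (target rate / source rate) = 76076 × (24000/1001)/(24) = 76076 × 1000/1001 = 76000.

76000 frames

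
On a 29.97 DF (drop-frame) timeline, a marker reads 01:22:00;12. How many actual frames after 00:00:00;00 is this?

147464

As if non-drop at 30 labels/s: (1 × 3600 + 22 × 60 + 0) × 30 + 12 = 147612.
Minute boundaries passed: 82; those not divisible by 10: 82 − 8 = 74; dropped labels = 2 × 74 = 148.
Actual frame index = 147612 − 148 = 147464.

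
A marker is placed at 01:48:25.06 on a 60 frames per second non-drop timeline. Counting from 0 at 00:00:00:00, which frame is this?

Total seconds to the label: (1 × 3600 + 48 × 60 + 25) = 6505.
Frame index = 6505 × 60 + 6 = 390306.

390306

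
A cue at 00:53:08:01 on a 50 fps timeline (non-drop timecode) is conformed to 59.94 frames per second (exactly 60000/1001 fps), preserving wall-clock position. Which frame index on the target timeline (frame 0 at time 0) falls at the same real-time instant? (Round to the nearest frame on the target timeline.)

Source frame index: (0×3600 + 53×60 + 8) × 50 + 1 = 159401.
Real time: 159401 / (50) = 159401/50 s.
Target frame: (159401/50) × (60000/1001) = 17389200/91 ≈ 191090.110 → 191090.

frame 191090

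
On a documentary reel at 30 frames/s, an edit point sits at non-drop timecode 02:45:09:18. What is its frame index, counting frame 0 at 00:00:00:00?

297288

Total seconds to the label: (2 × 3600 + 45 × 60 + 9) = 9909.
Frame index = 9909 × 30 + 18 = 297288.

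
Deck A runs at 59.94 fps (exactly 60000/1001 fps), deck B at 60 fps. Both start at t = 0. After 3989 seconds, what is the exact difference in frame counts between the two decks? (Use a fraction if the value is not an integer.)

239340/1001 frames

A emits 60000/1001 × 3989 = 239340000/1001 frames; B emits 60 × 3989 = 239340.
Difference = 239340/1001 frames (≈ 239.1009); B is ahead of A.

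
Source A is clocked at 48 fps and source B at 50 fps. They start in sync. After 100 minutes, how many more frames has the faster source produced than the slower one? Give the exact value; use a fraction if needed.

100 min = 6000 s.
A emits 48 × 6000 = 288000 frames; B emits 50 × 6000 = 300000.
Difference = 12000 frames; B is ahead of A.

12000 frames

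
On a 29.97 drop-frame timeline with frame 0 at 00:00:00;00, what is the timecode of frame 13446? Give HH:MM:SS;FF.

00:07:28;20

Ten DF minutes hold 17982 frames, so frame 13446 lies in block 0 (frames 0–17981) with 13446 frames into that block.
The block's first minute is 1800 frames and the rest 1798 each; 13446 frames reaches minute 7, so 0 × 18 + 7 × 2 = 14 labels have been skipped so far.
Adding those back, label number 13446 + 14 = 13460 at 30 labels/s is 448 s + 20 f = 0 h 7 min 28 s frame 20, i.e. 00:07:28;20.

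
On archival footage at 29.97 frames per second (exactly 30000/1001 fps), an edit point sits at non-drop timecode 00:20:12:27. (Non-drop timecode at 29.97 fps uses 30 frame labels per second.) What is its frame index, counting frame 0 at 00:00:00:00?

Total seconds to the label: (0 × 3600 + 20 × 60 + 12) = 1212.
Frame index = 1212 × 30 + 27 = 36387.

frame 36387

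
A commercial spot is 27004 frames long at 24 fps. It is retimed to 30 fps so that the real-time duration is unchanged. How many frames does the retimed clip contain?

33755 frames

Target frames = source frames × (target rate / source rate) = 27004 × (30)/(24) = 27004 × 5/4 = 33755.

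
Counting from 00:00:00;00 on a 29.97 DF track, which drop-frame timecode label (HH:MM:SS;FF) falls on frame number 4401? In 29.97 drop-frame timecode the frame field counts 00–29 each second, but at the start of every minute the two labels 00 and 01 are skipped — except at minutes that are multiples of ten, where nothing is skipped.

Each 10-minute DF block holds 10 × 60 × 30 − 9 × 2 = 17982 frames. 4401 ÷ 17982 → 0 full blocks, remainder 4401.
Within the partial block the first minute is 1800 frames and each further minute 1798, so 2 further minute boundaries passed. Total skipped labels = 18 × 0 + 2 × 2 = 4.
Non-drop label index = 4401 + 4 = 4405; at 30 labels/s that is 00:02:26:25, i.e. DF 00:02:26;25.

00:02:26;25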